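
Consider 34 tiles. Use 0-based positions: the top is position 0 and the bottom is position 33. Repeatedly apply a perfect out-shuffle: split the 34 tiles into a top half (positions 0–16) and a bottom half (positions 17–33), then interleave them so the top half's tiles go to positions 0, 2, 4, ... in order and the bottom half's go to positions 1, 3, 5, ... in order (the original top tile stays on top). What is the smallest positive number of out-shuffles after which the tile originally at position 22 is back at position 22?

Follow position 22 under repeated out-shuffles:
22 → 11 → 22
It first returns after 2 out-shuffles.

2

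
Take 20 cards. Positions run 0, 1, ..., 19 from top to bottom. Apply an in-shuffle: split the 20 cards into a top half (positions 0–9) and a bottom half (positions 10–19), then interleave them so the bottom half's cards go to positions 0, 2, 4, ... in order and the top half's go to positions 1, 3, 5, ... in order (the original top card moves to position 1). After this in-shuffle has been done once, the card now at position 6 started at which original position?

13

Work backwards from position 6, undoing one in-shuffle at a time:
6 ← 13
So the card now at position 6 started at position 13.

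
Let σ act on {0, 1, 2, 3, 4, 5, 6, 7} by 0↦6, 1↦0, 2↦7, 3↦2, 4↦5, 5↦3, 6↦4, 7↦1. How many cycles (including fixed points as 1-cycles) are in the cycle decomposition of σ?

1

Cycle decomposition: (0 6 4 5 3 2 7 1).
1 cycle.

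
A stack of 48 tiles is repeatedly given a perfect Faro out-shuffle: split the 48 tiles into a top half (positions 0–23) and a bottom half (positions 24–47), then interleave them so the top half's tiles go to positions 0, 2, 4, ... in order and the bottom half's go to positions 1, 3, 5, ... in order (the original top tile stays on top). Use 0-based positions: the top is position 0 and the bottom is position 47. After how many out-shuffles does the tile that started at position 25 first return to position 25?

23

Follow position 25 under repeated out-shuffles:
25 → 3 → 6 → 12 → 24 → 1 → 2 → 4 → ... → 25 (length 23)
It first returns after 23 out-shuffles.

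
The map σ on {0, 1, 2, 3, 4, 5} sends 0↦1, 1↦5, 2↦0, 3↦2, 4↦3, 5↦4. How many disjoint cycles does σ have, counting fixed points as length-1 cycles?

Cycle decomposition: (0 1 5 4 3 2).
1 cycle.

1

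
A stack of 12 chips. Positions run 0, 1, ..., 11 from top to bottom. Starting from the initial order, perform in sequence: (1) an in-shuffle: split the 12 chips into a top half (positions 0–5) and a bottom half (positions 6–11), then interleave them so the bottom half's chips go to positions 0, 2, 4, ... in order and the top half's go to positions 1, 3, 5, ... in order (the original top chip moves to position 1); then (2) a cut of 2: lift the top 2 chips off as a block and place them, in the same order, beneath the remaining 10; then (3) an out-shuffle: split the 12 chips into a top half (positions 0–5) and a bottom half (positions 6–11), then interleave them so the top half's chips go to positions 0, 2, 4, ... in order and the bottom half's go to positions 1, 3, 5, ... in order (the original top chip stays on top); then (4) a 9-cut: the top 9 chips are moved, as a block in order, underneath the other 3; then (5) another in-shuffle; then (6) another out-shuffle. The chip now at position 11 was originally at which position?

Undo the operations in reverse order, starting from position 11:
  undo op 6 (out-shuffle, from bottom half): 11 ← 11
  undo op 5 (in-shuffle, from top half): 11 ← 5
  undo op 4 (cut 9): 5 ← 2
  undo op 3 (out-shuffle, from top half): 2 ← 1
  undo op 2 (cut 2): 1 ← 3
  undo op 1 (in-shuffle, from top half): 3 ← 1
So the chip at position 11 came from original position 1.

1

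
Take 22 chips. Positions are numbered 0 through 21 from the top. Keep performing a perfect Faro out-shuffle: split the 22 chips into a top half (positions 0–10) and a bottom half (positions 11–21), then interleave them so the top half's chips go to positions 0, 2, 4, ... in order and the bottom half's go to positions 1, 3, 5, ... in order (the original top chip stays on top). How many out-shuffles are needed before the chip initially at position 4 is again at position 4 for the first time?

6

Follow position 4 under repeated out-shuffles:
4 → 8 → 16 → 11 → 1 → 2 → 4
It first returns after 6 out-shuffles.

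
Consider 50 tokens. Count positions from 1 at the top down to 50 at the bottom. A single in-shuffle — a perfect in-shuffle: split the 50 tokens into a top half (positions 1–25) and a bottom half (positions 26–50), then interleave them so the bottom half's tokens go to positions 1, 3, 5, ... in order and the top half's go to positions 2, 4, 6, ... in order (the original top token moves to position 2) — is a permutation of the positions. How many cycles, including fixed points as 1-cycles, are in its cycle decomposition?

Trace each unvisited position around until it returns:
(1 2 4 8 16 32 13 26) (3 6 12 24 48 45 39 27) (5 10 20 40 29 7 14 28) (9 18 36 21 42 33 15 30) (11 22 44 37 23 46 41 31) (17 34) (19 38 25 50 49 47 43 35)
7 cycles in total.

7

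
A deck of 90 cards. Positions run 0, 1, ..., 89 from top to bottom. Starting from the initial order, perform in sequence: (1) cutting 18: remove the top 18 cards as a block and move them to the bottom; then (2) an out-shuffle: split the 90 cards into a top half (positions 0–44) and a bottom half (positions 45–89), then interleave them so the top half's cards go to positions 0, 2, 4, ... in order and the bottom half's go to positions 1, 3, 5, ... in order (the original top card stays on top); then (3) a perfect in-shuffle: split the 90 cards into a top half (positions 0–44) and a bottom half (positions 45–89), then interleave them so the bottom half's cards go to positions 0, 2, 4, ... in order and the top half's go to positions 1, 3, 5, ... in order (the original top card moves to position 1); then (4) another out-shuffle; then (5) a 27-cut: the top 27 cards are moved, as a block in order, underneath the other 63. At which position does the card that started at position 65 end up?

Track the card from position 65 forward through each operation:
  after op 1 (cut 18): 65 → 47
  after op 2 (out-shuffle): 47 → 5
  after op 3 (in-shuffle): 5 → 11
  after op 4 (out-shuffle): 11 → 22
  after op 5 (cut 27): 22 → 85

85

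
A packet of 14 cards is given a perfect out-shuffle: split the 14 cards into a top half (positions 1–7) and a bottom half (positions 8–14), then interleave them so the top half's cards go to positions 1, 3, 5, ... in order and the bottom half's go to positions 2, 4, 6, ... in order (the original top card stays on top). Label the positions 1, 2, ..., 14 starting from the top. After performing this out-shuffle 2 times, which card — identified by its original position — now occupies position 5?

Work backwards from position 5, undoing one out-shuffle at a time:
5 ← 3 ← 2
So the card now at position 5 started at position 2.

2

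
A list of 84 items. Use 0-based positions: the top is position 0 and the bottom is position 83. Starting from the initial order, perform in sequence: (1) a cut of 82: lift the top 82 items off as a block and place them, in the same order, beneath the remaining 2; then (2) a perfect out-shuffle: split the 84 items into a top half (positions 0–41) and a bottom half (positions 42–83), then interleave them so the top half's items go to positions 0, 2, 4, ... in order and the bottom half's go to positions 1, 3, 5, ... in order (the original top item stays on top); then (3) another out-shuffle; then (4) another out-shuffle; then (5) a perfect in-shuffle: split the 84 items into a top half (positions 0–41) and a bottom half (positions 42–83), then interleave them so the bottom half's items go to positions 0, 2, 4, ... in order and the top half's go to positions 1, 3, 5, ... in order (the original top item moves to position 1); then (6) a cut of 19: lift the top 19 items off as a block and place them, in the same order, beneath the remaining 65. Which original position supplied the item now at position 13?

Undo the operations in reverse order, starting from position 13:
  undo op 6 (cut 19): 13 ← 32
  undo op 5 (in-shuffle, from bottom half): 32 ← 58
  undo op 4 (out-shuffle, from top half): 58 ← 29
  undo op 3 (out-shuffle, from bottom half): 29 ← 56
  undo op 2 (out-shuffle, from top half): 56 ← 28
  undo op 1 (cut 82): 28 ← 26
So the item at position 13 came from original position 26.

26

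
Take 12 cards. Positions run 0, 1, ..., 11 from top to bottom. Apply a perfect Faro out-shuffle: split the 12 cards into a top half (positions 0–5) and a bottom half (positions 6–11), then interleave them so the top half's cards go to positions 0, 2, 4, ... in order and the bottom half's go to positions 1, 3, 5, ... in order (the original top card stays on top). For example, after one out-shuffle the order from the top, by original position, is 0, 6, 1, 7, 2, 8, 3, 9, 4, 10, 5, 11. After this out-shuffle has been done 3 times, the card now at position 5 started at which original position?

2

Work backwards from position 5, undoing one out-shuffle at a time:
5 ← 8 ← 4 ← 2
So the card now at position 5 started at position 2.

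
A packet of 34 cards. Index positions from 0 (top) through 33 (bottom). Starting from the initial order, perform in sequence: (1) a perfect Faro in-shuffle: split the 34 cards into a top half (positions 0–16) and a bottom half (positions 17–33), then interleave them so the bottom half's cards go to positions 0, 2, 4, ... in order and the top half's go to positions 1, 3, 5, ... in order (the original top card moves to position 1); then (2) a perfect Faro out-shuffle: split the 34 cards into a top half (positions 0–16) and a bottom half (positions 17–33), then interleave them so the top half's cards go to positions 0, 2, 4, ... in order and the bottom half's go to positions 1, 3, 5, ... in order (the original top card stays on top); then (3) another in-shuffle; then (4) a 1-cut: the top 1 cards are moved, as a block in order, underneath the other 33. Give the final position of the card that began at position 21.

Track the card from position 21 forward through each operation:
  after op 1 (in-shuffle): 21 → 8
  after op 2 (out-shuffle): 8 → 16
  after op 3 (in-shuffle): 16 → 33
  after op 4 (cut 1): 33 → 32

32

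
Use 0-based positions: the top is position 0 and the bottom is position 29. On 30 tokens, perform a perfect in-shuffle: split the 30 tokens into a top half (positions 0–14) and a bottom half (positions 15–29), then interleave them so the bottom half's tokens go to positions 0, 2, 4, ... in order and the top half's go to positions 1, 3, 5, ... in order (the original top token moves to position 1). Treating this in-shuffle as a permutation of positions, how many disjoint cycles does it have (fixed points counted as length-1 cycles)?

Trace each unvisited position around until it returns:
(0 1 3 7 15) (2 5 11 23 16) (4 9 19 8 17) (6 13 27 24 18) (10 21 12 25 20) (14 29 28 26 22)
6 cycles in total.

6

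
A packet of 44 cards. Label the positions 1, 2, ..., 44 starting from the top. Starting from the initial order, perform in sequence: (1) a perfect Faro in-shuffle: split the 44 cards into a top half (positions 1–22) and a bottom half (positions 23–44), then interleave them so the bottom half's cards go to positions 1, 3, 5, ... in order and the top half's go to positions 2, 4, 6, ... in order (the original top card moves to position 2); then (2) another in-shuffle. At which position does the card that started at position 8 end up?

32

Track the card from position 8 forward through each operation:
  after op 1 (in-shuffle): 8 → 16
  after op 2 (in-shuffle): 16 → 32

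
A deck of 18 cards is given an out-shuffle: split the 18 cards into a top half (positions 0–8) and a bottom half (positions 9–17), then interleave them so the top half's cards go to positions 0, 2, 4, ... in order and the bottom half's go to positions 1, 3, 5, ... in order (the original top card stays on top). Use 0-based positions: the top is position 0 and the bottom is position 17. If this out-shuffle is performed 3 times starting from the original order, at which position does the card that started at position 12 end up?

11

Track the card's position through each out-shuffle:
12 → 7 → 14 → 11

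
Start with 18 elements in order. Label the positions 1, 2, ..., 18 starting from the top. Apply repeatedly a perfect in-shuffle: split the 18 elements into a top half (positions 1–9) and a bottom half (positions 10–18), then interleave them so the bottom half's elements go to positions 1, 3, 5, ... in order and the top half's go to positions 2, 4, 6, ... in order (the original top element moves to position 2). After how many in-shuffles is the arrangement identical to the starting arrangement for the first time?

The in-shuffle permutes the 18 positions with cycle lengths [18].
Every element is home exactly when every cycle has completed a whole number of laps, i.e. after lcm(18) = 18 in-shuffles.

18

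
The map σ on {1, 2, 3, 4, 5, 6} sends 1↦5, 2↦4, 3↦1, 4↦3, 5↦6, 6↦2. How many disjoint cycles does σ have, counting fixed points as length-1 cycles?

1

Cycle decomposition: (1 5 6 2 4 3).
1 cycle.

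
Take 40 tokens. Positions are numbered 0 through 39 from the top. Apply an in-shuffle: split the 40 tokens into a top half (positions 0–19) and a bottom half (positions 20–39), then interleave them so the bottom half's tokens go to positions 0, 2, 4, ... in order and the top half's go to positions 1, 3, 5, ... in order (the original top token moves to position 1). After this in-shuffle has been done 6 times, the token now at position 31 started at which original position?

Work backwards from position 31, undoing one in-shuffle at a time:
31 ← 15 ← 7 ← 3 ← 1 ← 0 ← 20
So the token now at position 31 started at position 20.

20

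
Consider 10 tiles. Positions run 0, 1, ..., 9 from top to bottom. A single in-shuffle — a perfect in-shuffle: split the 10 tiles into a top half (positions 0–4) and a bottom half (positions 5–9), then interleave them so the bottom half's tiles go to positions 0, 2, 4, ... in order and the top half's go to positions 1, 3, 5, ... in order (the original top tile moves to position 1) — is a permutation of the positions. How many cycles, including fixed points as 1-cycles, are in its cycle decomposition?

1

Trace each unvisited position around until it returns:
(0 1 3 7 4 9 8 6 2 5)
1 cycle in total.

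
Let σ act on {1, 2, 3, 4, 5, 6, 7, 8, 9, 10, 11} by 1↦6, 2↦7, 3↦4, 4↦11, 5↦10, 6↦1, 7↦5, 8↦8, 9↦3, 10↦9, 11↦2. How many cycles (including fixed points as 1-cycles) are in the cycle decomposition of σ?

3

Cycle decomposition: (1 6) (2 7 5 10 9 3 4 11) (8).
3 cycles.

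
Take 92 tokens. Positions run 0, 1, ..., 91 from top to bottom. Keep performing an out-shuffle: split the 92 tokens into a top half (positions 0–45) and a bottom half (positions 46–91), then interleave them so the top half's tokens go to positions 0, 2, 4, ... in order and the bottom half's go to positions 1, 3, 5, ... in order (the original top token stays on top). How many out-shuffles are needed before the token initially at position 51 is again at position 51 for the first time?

12

Follow position 51 under repeated out-shuffles:
51 → 11 → 22 → 44 → 88 → 85 → 79 → 67 → 43 → 86 → 81 → 71 → 51
It first returns after 12 out-shuffles.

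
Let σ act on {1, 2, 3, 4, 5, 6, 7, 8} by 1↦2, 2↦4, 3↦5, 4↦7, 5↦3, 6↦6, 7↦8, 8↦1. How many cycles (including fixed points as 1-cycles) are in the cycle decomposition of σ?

Cycle decomposition: (1 2 4 7 8) (3 5) (6).
3 cycles.

3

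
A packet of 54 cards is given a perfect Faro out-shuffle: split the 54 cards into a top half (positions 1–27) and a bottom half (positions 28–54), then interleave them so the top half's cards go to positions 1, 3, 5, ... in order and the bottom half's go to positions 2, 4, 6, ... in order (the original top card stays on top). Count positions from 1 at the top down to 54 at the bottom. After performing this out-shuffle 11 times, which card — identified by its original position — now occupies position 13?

Work backwards from position 13, undoing one out-shuffle at a time:
13 ← 7 ← 4 ← 29 ← 15 ← 8 ← 31 ← 16 ← 35 ← 18 ← 36 ← 45
So the card now at position 13 started at position 45.

45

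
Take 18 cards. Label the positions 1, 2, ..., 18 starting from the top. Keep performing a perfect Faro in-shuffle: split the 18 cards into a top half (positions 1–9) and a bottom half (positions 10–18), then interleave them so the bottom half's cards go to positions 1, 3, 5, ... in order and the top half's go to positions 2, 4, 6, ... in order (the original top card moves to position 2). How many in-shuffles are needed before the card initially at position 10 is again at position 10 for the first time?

18

Follow position 10 under repeated in-shuffles:
10 → 1 → 2 → 4 → 8 → 16 → 13 → 7 → 14 → 9 → 18 → 17 → 15 → 11 → 3 → 6 → 12 → 5 → 10
It first returns after 18 in-shuffles.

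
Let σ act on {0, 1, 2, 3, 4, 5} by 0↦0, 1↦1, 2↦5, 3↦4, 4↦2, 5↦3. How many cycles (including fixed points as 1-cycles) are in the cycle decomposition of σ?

3

Cycle decomposition: (0) (1) (2 5 3 4).
3 cycles.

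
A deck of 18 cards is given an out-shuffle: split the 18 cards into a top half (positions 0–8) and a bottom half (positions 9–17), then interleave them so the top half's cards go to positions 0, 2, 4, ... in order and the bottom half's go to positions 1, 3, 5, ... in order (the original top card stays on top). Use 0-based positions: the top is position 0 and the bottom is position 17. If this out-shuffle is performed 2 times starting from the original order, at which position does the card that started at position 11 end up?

Track the card's position through each out-shuffle:
11 → 5 → 10

10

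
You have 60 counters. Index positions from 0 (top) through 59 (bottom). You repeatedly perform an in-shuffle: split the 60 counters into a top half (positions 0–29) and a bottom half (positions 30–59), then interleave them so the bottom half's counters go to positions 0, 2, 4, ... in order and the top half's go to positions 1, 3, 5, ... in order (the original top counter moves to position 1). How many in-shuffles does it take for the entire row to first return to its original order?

60

The in-shuffle permutes the 60 positions with cycle lengths [60].
Every counter is home exactly when every cycle has completed a whole number of laps, i.e. after lcm(60) = 60 in-shuffles.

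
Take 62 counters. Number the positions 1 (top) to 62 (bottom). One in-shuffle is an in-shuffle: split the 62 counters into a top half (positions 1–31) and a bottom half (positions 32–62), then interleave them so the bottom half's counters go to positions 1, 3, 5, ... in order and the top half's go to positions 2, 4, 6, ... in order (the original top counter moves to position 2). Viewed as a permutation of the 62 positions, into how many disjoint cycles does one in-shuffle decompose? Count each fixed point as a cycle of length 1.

12

Trace each unvisited position around until it returns:
(1 2 4 8 16 32) (3 6 12 24 48 33) (5 10 20 40 17 34) (7 14 28 56 49 35) (9 18 36) (11 22 44 25 50 37) (13 26 52 41 19 38) (15 30 60 57 51 39) ... plus 4 more
12 cycles in total.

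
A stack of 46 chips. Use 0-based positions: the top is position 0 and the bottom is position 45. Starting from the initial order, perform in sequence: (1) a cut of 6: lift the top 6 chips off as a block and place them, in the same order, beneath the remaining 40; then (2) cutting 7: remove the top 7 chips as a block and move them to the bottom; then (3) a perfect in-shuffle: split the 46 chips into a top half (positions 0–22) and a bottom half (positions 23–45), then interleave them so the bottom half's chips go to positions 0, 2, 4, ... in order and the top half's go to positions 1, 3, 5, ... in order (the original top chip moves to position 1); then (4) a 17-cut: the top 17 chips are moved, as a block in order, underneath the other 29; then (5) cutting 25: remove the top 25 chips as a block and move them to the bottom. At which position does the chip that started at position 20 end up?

19

Track the chip from position 20 forward through each operation:
  after op 1 (cut 6): 20 → 14
  after op 2 (cut 7): 14 → 7
  after op 3 (in-shuffle): 7 → 15
  after op 4 (cut 17): 15 → 44
  after op 5 (cut 25): 44 → 19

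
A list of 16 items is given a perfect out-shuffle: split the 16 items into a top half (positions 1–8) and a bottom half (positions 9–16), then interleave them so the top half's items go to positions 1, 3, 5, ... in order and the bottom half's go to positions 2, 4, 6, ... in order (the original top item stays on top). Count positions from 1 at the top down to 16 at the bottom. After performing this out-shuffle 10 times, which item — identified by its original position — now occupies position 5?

2

Work backwards from position 5, undoing one out-shuffle at a time:
5 ← 3 ← 2 ← 9 ← 5 ← 3 ← 2 ← 9 ← 5 ← 3 ← 2
So the item now at position 5 started at position 2.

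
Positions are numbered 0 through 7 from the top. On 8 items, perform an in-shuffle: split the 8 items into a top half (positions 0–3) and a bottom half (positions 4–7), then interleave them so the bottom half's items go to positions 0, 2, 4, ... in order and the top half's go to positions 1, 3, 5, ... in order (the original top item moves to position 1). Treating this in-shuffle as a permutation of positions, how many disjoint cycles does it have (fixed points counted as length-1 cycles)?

Trace each unvisited position around until it returns:
(0 1 3 7 6 4) (2 5)
2 cycles in total.

2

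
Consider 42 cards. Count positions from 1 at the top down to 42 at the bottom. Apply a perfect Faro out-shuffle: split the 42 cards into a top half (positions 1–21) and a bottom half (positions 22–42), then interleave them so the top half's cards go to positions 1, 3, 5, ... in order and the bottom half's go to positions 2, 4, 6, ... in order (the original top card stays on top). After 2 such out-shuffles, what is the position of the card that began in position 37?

22

Track the card's position through each out-shuffle:
37 → 32 → 22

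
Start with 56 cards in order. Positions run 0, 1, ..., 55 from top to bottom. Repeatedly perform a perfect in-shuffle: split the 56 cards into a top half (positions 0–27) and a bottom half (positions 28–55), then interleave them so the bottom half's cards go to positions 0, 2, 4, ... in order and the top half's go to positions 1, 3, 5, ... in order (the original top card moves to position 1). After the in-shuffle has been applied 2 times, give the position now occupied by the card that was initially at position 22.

Track the card's position through each in-shuffle:
22 → 45 → 34

34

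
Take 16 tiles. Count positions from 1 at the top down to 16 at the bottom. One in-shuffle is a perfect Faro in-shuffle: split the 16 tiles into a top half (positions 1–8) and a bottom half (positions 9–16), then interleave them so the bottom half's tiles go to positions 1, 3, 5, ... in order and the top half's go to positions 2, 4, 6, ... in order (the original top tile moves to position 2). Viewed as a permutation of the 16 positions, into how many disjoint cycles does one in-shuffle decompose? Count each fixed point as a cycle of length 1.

2

Trace each unvisited position around until it returns:
(1 2 4 8 16 15 13 9) (3 6 12 7 14 11 5 10)
2 cycles in total.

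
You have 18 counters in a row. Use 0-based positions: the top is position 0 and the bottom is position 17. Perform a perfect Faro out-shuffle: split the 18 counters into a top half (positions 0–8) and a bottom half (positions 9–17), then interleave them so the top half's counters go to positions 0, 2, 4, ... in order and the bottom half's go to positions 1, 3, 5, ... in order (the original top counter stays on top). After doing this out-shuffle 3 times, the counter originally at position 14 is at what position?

Track the counter's position through each out-shuffle:
14 → 11 → 5 → 10

10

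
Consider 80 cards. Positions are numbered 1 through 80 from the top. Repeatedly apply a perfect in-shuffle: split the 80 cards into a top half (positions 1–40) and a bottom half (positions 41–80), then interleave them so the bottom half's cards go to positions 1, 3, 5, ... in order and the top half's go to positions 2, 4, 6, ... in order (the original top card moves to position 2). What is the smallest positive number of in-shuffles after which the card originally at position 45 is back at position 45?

Follow position 45 under repeated in-shuffles:
45 → 9 → 18 → 36 → 72 → 63 → 45
It first returns after 6 in-shuffles.

6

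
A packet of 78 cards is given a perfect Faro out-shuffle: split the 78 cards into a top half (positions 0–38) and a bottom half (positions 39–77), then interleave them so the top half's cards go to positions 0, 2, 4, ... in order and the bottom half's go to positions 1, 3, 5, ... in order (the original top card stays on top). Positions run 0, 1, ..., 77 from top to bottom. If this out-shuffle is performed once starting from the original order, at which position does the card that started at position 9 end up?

18

Track the card's position through each out-shuffle:
9 → 18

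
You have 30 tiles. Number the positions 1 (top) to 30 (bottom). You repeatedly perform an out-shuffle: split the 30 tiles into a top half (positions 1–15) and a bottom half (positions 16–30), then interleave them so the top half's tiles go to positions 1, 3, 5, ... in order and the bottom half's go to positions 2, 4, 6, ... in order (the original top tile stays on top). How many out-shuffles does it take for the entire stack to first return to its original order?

28

The out-shuffle permutes the 30 positions with cycle lengths [1, 1, 28].
Every tile is home exactly when every cycle has completed a whole number of laps, i.e. after lcm(1, 28) = 28 out-shuffles.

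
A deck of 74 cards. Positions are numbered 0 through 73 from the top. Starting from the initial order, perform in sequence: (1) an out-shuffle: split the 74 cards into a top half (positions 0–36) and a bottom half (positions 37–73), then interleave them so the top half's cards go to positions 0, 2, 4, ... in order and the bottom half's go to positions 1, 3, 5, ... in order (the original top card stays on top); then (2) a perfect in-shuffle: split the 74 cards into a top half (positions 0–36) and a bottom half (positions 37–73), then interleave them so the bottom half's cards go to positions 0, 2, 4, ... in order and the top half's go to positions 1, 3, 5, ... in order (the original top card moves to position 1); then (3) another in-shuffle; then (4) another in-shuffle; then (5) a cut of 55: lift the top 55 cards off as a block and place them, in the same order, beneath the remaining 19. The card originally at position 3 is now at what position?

0

Track the card from position 3 forward through each operation:
  after op 1 (out-shuffle): 3 → 6
  after op 2 (in-shuffle): 6 → 13
  after op 3 (in-shuffle): 13 → 27
  after op 4 (in-shuffle): 27 → 55
  after op 5 (cut 55): 55 → 0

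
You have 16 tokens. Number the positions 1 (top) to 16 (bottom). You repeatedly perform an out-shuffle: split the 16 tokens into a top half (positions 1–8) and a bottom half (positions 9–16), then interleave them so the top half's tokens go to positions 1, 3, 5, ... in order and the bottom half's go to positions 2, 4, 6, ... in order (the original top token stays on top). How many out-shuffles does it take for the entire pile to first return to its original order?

4

The out-shuffle permutes the 16 positions with cycle lengths [1, 1, 2, 4, 4, 4].
Every token is home exactly when every cycle has completed a whole number of laps, i.e. after lcm(1, 2, 4) = 4 out-shuffles.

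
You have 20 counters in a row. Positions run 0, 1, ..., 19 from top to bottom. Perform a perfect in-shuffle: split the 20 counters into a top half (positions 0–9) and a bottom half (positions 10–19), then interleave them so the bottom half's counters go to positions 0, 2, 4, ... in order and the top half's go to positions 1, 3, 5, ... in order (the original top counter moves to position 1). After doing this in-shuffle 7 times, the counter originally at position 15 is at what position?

10

Track the counter's position through each in-shuffle:
15 → 10 → 0 → 1 → 3 → 7 → 15 → 10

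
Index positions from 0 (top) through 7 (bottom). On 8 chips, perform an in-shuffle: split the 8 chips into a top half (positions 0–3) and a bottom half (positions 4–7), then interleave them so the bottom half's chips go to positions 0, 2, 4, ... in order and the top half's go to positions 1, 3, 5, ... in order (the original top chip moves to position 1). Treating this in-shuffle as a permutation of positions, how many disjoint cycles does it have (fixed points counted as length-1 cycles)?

Trace each unvisited position around until it returns:
(0 1 3 7 6 4) (2 5)
2 cycles in total.

2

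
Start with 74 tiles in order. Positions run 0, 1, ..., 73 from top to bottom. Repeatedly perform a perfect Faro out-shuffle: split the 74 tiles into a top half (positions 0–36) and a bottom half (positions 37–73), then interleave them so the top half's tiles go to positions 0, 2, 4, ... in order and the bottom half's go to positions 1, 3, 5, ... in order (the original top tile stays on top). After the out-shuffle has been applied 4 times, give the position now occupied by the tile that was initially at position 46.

Track the tile's position through each out-shuffle:
46 → 19 → 38 → 3 → 6

6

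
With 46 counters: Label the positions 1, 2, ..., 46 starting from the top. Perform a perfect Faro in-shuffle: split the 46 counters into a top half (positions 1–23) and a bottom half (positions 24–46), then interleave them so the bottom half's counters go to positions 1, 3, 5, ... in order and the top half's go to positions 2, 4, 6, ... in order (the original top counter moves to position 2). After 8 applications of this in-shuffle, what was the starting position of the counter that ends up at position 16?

3

Work backwards from position 16, undoing one in-shuffle at a time:
16 ← 8 ← 4 ← 2 ← 1 ← 24 ← 12 ← 6 ← 3
So the counter now at position 16 started at position 3.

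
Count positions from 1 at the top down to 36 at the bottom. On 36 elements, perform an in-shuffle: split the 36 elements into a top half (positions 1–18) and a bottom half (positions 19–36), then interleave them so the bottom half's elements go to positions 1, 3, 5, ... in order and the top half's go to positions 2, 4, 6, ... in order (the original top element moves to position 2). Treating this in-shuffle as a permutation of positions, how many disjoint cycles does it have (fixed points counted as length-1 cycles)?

Trace each unvisited position around until it returns:
(1 2 4 8 16 32 ... len 36)
1 cycle in total.

1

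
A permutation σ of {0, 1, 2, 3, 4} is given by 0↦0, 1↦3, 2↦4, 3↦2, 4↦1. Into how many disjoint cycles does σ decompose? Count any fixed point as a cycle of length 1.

2

Cycle decomposition: (0) (1 3 2 4).
2 cycles.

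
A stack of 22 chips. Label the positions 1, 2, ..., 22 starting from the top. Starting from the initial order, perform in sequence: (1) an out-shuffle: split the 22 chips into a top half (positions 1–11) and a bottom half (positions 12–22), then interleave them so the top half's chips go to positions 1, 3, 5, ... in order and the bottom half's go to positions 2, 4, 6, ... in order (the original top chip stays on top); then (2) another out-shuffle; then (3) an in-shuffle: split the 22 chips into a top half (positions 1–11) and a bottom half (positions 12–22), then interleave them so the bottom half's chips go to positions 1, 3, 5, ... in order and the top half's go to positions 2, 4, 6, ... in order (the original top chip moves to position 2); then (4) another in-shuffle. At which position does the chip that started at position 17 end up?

8

Track the chip from position 17 forward through each operation:
  after op 1 (out-shuffle): 17 → 12
  after op 2 (out-shuffle): 12 → 2
  after op 3 (in-shuffle): 2 → 4
  after op 4 (in-shuffle): 4 → 8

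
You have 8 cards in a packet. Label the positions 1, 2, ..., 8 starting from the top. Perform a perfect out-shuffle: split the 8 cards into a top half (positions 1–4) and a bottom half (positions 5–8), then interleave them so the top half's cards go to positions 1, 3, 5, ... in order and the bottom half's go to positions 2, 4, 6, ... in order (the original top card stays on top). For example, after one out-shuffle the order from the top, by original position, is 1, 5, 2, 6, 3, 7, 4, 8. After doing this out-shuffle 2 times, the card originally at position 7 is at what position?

Track the card's position through each out-shuffle:
7 → 6 → 4

4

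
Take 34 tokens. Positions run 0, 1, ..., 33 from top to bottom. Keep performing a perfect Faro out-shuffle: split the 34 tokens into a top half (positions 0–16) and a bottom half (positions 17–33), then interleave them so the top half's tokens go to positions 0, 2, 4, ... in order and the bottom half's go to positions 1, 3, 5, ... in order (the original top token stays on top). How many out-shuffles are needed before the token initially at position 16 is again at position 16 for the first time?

10

Follow position 16 under repeated out-shuffles:
16 → 32 → 31 → 29 → 25 → 17 → 1 → 2 → 4 → 8 → 16
It first returns after 10 out-shuffles.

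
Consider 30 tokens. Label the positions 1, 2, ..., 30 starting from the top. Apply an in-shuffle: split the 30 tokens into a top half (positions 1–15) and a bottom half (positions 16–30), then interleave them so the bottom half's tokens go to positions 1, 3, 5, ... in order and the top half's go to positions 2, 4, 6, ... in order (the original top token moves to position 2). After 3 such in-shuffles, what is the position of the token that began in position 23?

29

Track the token's position through each in-shuffle:
23 → 15 → 30 → 29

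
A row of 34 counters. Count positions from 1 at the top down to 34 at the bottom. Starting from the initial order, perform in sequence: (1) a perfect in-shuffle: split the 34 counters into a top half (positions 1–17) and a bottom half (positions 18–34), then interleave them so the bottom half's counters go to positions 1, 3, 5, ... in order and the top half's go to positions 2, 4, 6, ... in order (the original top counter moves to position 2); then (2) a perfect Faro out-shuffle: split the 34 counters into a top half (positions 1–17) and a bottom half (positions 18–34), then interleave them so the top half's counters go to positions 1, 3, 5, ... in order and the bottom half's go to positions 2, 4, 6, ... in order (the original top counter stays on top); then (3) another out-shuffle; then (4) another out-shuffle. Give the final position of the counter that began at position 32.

27

Track the counter from position 32 forward through each operation:
  after op 1 (in-shuffle): 32 → 29
  after op 2 (out-shuffle): 29 → 24
  after op 3 (out-shuffle): 24 → 14
  after op 4 (out-shuffle): 14 → 27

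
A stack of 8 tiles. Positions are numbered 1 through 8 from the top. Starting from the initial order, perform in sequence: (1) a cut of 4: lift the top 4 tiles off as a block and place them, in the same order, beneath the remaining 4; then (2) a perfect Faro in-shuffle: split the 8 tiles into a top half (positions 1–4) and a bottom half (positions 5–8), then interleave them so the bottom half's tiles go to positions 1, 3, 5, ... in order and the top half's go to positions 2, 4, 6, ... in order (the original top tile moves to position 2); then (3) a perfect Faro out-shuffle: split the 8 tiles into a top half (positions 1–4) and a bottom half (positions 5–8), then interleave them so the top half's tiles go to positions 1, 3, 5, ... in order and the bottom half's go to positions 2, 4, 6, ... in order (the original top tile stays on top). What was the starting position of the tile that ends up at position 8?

Undo the operations in reverse order, starting from position 8:
  undo op 3 (out-shuffle, from bottom half): 8 ← 8
  undo op 2 (in-shuffle, from top half): 8 ← 4
  undo op 1 (cut 4): 4 ← 8
So the tile at position 8 came from original position 8.

8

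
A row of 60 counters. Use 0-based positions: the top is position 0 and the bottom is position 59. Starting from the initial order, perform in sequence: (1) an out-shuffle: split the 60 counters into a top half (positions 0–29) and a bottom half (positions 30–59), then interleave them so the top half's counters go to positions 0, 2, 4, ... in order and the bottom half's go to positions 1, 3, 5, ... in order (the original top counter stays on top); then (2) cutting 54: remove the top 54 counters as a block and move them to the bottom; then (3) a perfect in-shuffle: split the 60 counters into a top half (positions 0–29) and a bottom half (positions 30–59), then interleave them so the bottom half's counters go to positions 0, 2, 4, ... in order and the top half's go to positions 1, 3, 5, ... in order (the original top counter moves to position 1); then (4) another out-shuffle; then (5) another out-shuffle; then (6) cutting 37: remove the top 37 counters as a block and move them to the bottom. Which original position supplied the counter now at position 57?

51

Undo the operations in reverse order, starting from position 57:
  undo op 6 (cut 37): 57 ← 34
  undo op 5 (out-shuffle, from top half): 34 ← 17
  undo op 4 (out-shuffle, from bottom half): 17 ← 38
  undo op 3 (in-shuffle, from bottom half): 38 ← 49
  undo op 2 (cut 54): 49 ← 43
  undo op 1 (out-shuffle, from bottom half): 43 ← 51
So the counter at position 57 came from original position 51.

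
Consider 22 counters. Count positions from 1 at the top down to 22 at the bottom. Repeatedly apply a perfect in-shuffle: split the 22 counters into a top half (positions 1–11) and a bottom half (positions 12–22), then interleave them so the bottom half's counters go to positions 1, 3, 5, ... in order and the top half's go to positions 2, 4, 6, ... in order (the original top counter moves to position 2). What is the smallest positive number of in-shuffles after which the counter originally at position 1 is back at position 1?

11

Follow position 1 under repeated in-shuffles:
1 → 2 → 4 → 8 → 16 → 9 → 18 → 13 → 3 → 6 → 12 → 1
It first returns after 11 in-shuffles.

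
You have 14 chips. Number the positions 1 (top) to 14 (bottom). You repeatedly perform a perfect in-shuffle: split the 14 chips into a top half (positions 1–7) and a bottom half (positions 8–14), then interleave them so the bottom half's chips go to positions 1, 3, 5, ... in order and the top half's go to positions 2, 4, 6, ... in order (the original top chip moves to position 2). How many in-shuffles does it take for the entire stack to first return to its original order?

The in-shuffle permutes the 14 positions with cycle lengths [2, 4, 4, 4].
Every chip is home exactly when every cycle has completed a whole number of laps, i.e. after lcm(2, 4) = 4 in-shuffles.

4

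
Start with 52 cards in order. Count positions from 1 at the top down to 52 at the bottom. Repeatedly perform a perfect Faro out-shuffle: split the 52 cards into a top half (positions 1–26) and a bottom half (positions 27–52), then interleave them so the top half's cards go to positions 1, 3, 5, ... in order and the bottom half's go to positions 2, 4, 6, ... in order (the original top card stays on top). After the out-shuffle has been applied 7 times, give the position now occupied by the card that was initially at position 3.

2

Track the card's position through each out-shuffle:
3 → 5 → 9 → 17 → 33 → 14 → 27 → 2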